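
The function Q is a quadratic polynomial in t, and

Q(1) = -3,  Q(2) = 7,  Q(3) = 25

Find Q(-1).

1

Write Q(t) = at² + bt + c; the 3 given values yield a linear system in the 3 coefficients.
Solving, Q(t) = 4t² - 2t - 5.
Then Q(-1) = 1.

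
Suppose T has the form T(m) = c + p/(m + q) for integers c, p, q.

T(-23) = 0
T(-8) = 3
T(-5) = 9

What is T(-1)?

-11

(T(m) − c)(m + q) = p for each data point; the three points give a linear system in c and q, then p follows.
Solving: c = -1, q = 3, p = -20, so T(m) = -1 − 20/(m + 3).
Then T(-1) = -1 − 20/2 = -11.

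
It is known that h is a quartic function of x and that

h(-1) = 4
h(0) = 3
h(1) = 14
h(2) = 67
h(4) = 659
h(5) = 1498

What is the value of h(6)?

Write h(x) = ax^4 + bx³ + cx² + dx + e; the 6 given values yield a linear system in the 5 coefficients.
Solving, h(x) = 2x^4 + x³ + 4x² + 4x + 3.
Then h(6) = 2979.

2979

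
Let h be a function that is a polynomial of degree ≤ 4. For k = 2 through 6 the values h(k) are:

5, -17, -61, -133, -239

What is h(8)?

-577

Write h(k) = ak^4 + bk³ + ck² + dk + e; the 5 given values yield a linear system in the 5 coefficients.
Solving, the leading coefficient vanishes, and h(k) = -k³ - 2k² + 7k + 7.
Then h(8) = -577.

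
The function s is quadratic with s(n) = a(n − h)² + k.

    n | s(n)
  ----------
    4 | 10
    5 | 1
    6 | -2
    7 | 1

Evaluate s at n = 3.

25

First differences -9, -3, 3; second difference 6 = 2a, so a = 3.
Expanding, the n-coefficient is −2ah = -6h; matching it to the data gives h = 6, and then k = -2.
So s(n) = 3(n − 6)² − 2.
s(3) = 3·(-3)² − 2 = 25.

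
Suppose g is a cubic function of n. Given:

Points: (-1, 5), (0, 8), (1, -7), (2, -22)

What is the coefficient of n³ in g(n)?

Write g(n) = an³ + bn² + cn + d; the 4 given values yield a linear system in the 4 coefficients.
Solving, g(n) = 3n³ - 9n² - 9n + 8.
The coefficient of n³ is 3.

3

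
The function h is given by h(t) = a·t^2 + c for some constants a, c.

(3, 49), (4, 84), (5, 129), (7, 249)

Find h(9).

409

From h(3) = 49 and h(4) = 84: 9a + c = 49 and 16a + c = 84.
Subtracting: 7a = 35, so a = 5; then c = 49 − 5·9 = 4.
So h(t) = 5t² + 4, and h(9) = 409.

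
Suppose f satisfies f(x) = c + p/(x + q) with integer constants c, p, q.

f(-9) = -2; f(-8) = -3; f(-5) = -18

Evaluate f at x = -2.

12

(f(x) − c)(x + q) = p for each data point; the three points give a linear system in c and q, then p follows.
Solving: c = 2, q = 4, p = 20, so f(x) = 2 + 20/(x + 4).
Then f(-2) = 2 + 20/2 = 12.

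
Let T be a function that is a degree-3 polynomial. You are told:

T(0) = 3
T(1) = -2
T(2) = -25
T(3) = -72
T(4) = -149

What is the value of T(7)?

Write T(t) = at³ + bt² + ct + d; the 5 given values yield a linear system in the 4 coefficients.
Solving, T(t) = -t³ - 6t² + 2t + 3.
Then T(7) = -620.

-620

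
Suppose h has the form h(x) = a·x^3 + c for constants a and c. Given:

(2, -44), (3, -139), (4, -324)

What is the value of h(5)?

From h(2) = -44 and h(3) = -139: 8a + c = -44 and 27a + c = -139.
Subtracting: 19a = -95, so a = -5; then c = -44 − (-5)·8 = -4.
So h(x) = -5x³ − 4, and h(5) = -629.

-629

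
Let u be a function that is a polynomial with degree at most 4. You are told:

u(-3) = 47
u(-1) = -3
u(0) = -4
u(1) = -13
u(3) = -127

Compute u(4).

-268

Write u(m) = am^4 + bm³ + cm² + dm + e; the 5 given values yield a linear system in the 5 coefficients.
Solving, the leading coefficient vanishes, and u(m) = -3m³ - 4m² - 2m - 4.
Then u(4) = -268.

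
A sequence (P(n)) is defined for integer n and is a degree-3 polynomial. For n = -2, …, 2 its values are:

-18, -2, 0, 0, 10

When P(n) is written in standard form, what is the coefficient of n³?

First differences: 16, 2, 0, 10. Second differences: -14, -2, 10. Third differences: 12, 12.
Level-3 differences are constant, so P has degree 3.
Fitting a degree-3 polynomial gives P(n) = 2n³ - n² - n.
The coefficient of n³ is 2.

2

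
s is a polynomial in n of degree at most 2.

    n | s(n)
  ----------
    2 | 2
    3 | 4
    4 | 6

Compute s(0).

-2

First differences: 2, 2.
Level-1 differences are constant, so s has degree 1.
Fitting a degree-1 polynomial gives s(n) = 2n - 2.
Then s(0) = -2.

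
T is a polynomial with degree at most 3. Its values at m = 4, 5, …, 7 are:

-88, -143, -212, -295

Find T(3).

-47

First differences: -55, -69, -83. Second differences: -14, -14.
Level-2 differences are constant, so T has degree 2.
Fitting a degree-2 polynomial gives T(m) = -7m² + 8m - 8.
Then T(3) = -47.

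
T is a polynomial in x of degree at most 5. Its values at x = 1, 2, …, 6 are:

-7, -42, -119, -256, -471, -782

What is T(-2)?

First differences: -35, -77, -137, -215, -311. Second differences: -42, -60, -78, -96. Third differences: -18, -18, -18.
Level-3 differences are constant, so T has degree 3.
Fitting a degree-3 polynomial gives T(x) = -3x³ - 3x² - 5x + 4.
Then T(-2) = 26.

26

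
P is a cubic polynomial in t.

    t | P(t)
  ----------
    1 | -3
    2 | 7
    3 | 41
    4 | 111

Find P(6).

Write P(t) = at³ + bt² + ct + d; the 4 given values yield a linear system in the 4 coefficients.
Solving, P(t) = 2t³ - 4t - 1.
Then P(6) = 407.

407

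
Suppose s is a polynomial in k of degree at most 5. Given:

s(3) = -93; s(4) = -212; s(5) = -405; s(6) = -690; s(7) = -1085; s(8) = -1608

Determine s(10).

First differences: -119, -193, -285, -395, -523. Second differences: -74, -92, -110, -128. Third differences: -18, -18, -18.
Level-3 differences are constant, so s has degree 3.
Fitting a degree-3 polynomial gives s(k) = -3k³ - k² - k.
Then s(10) = -3110.

-3110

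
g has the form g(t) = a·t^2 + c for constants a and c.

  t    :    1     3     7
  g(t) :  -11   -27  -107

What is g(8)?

-137

From g(1) = -11 and g(3) = -27: 1a + c = -11 and 9a + c = -27.
Subtracting: 8a = -16, so a = -2; then c = -11 − (-2)·1 = -9.
So g(t) = -2t² − 9, and g(8) = -137.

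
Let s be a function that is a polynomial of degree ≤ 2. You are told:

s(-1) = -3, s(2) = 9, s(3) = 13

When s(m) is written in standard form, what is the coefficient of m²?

Write s(m) = am² + bm + c; the 3 given values yield a linear system in the 3 coefficients.
Solving, the leading coefficient vanishes, and s(m) = 4m + 1.
The coefficient of m² is 0.

0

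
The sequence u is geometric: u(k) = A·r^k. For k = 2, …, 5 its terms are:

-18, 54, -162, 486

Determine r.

-3

Consecutive ratio: 54/(-18) = -3, and -162/54 = -3, so r = -3.
Then A·(-3)^2 = -18 gives A = -2, and u(k) = -2·(-3)^k.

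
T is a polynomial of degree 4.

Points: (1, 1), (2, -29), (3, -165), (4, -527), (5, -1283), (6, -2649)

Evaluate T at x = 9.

-13287

Write T(x) = ax^4 + bx³ + cx² + dx + e; the 6 given values yield a linear system in the 5 coefficients.
Solving, T(x) = -2x^4 - 3x² + 9x - 3.
Then T(9) = -13287.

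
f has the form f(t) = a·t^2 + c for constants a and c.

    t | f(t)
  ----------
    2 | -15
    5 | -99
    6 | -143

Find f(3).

-35

From f(2) = -15 and f(5) = -99: 4a + c = -15 and 25a + c = -99.
Subtracting: 21a = -84, so a = -4; then c = -15 − (-4)·4 = 1.
So f(t) = -4t² + 1, and f(3) = -35.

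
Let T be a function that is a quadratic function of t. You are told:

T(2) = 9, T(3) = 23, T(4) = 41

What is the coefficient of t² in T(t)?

Write T(t) = at² + bt + c; the 3 given values yield a linear system in the 3 coefficients.
Solving, T(t) = 2t² + 4t - 7.
The coefficient of t² is 2.

2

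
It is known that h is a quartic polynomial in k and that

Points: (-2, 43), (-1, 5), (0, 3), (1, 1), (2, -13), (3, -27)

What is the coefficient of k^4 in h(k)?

1

Write h(k) = ak^4 + bk³ + ck² + dk + e; the 6 given values yield a linear system in the 5 coefficients.
Solving, h(k) = k^4 - 4k³ - k² + 2k + 3.
The coefficient of k^4 is 1.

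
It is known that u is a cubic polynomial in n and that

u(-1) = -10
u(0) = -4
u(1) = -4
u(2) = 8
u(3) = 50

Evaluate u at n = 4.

Write u(n) = an³ + bn² + cn + d; the 5 given values yield a linear system in the 4 coefficients.
Solving, u(n) = 3n³ - 3n² - 4.
Then u(4) = 140.

140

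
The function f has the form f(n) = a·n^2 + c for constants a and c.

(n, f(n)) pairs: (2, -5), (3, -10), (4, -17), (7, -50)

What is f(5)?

-26

From f(2) = -5 and f(3) = -10: 4a + c = -5 and 9a + c = -10.
Subtracting: 5a = -5, so a = -1; then c = -5 − (-1)·4 = -1.
So f(n) = -1n² − 1, and f(5) = -26.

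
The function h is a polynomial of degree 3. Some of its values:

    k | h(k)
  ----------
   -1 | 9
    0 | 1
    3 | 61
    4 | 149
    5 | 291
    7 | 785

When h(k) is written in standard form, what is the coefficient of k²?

3

Write h(k) = ak³ + bk² + ck + d; the 6 given values yield a linear system in the 4 coefficients.
Solving, h(k) = 2k³ + 3k² - 7k + 1.
The coefficient of k² is 3.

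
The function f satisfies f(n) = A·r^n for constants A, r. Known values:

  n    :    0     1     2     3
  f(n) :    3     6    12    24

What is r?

Consecutive ratio: 6/3 = 2, and 12/6 = 2, so r = 2.
Then A·2^0 = 3 gives A = 3, and f(n) = 3·2^n.

2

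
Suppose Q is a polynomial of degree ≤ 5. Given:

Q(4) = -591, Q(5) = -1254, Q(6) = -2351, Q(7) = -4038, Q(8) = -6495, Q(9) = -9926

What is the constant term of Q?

1

Write Q(n) = an^5 + bn^4 + cn³ + dn² + en + p; the 6 given values yield a linear system in the 6 coefficients.
Solving, the leading coefficient vanishes, and Q(n) = -n^4 - 4n³ - 6n² + 4n + 1.
The constant term is Q(0) = 1.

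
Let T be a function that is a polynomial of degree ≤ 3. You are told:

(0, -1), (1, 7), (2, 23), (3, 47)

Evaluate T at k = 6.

167

First differences: 8, 16, 24. Second differences: 8, 8.
Level-2 differences are constant, so T has degree 2.
Fitting a degree-2 polynomial gives T(k) = 4k² + 4k - 1.
Then T(6) = 167.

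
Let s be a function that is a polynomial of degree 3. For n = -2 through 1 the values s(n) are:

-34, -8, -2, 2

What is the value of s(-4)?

-218

Write s(n) = an³ + bn² + cn + d; the 4 given values yield a linear system in the 4 coefficients.
Solving, s(n) = 3n³ - n² + 2n - 2.
Then s(-4) = -218.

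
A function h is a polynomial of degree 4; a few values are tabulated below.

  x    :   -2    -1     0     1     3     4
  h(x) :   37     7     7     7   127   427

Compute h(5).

Write h(x) = ax^4 + bx³ + cx² + dx + e; the 6 given values yield a linear system in the 5 coefficients.
Solving, h(x) = 2x^4 - x³ - 2x² + x + 7.
Then h(5) = 1087.

1087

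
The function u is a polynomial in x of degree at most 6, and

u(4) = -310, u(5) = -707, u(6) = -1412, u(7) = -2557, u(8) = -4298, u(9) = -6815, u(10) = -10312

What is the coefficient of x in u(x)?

First differences: -397, -705, -1145, -1741, -2517, -3497. Second differences: -308, -440, -596, -776, -980. Third differences: -132, -156, -180, -204. Fourth differences: -24, -24, -24.
Level-4 differences are constant, so u has degree 4.
Fitting a degree-4 polynomial gives u(x) = -x^4 - 3x² - x - 2.
The coefficient of x is -1.

-1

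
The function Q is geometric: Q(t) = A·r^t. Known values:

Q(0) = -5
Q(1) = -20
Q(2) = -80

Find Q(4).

Consecutive ratio: -20/(-5) = 4, and -80/(-20) = 4, so r = 4.
Then A·4^0 = -5 gives A = -5, and Q(t) = -5·4^t.
Q(4) = -5·4^4 = -1280.

-1280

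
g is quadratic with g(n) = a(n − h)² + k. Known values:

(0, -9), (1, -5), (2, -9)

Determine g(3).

-21

First differences 4, -4; second difference -8 = 2a, so a = -4.
Expanding, the n-coefficient is −2ah = 8h; matching it to the data gives h = 1, and then k = -5.
So g(n) = -4(n − 1)² − 5.
g(3) = -4·2² − 5 = -21.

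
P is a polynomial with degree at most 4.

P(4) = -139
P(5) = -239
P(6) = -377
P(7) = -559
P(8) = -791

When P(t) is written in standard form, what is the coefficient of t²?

-4

First differences: -100, -138, -182, -232. Second differences: -38, -44, -50. Third differences: -6, -6.
Level-3 differences are constant, so P has degree 3.
Fitting a degree-3 polynomial gives P(t) = -t³ - 4t² - 3t + 1.
The coefficient of t² is -4.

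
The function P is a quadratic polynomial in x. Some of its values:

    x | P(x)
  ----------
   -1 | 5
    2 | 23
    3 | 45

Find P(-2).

Write P(x) = ax² + bx + c; the 3 given values yield a linear system in the 3 coefficients.
Solving, P(x) = 4x² + 2x + 3.
Then P(-2) = 15.

15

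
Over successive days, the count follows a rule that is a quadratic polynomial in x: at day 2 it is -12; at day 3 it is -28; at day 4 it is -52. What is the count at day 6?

Write the value at x as h(x).
Write h(x) = ax² + bx + c; the 3 given values yield a linear system in the 3 coefficients.
Solving, h(x) = -4x² + 4x - 4.
Then h(6) = -124.

-124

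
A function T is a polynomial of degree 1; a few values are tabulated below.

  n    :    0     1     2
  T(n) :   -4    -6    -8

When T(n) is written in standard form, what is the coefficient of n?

Write T(n) = an + b; the 3 given values yield a linear system in the 2 coefficients.
Solving, T(n) = -2n - 4.
The coefficient of n is -2.

-2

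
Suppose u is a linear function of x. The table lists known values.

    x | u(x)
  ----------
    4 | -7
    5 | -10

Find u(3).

Write u(x) = ax + b; the 2 given values yield a linear system in the 2 coefficients.
Solving, u(x) = -3x + 5.
Then u(3) = -4.

-4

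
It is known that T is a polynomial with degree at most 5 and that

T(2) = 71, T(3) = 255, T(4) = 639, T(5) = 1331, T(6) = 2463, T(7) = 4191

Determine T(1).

First differences: 184, 384, 692, 1132, 1728. Second differences: 200, 308, 440, 596. Third differences: 108, 132, 156. Fourth differences: 24, 24.
Level-4 differences are constant, so T has degree 4.
Fitting a degree-4 polynomial gives T(n) = n^4 + 4n³ + 9n² - 2n - 9.
Then T(1) = 3.

3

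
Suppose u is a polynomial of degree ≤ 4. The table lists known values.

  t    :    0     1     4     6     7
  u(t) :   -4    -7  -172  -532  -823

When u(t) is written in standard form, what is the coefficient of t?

2

Write u(t) = at^4 + bt³ + ct² + dt + e; the 5 given values yield a linear system in the 5 coefficients.
Solving, the leading coefficient vanishes, and u(t) = -2t³ - 3t² + 2t - 4.
The coefficient of t is 2.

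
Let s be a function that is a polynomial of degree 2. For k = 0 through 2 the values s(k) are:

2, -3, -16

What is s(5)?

-103

Write s(k) = ak² + bk + c; the 3 given values yield a linear system in the 3 coefficients.
Solving, s(k) = -4k² - k + 2.
Then s(5) = -103.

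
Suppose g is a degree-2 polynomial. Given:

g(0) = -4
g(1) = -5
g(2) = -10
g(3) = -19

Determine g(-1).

Write g(k) = ak² + bk + c; the 4 given values yield a linear system in the 3 coefficients.
Solving, g(k) = -2k² + k - 4.
Then g(-1) = -7.

-7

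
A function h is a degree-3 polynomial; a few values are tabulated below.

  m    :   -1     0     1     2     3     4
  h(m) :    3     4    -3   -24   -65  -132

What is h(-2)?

0

First differences: 1, -7, -21, -41, -67. Second differences: -8, -14, -20, -26. Third differences: -6, -6, -6.
Level-3 differences are constant, so h has degree 3.
Fitting a degree-3 polynomial gives h(m) = -m³ - 4m² - 2m + 4.
Then h(-2) = 0.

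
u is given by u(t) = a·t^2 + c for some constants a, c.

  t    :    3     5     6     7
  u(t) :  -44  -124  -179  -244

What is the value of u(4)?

-79

From u(3) = -44 and u(5) = -124: 9a + c = -44 and 25a + c = -124.
Subtracting: 16a = -80, so a = -5; then c = -44 − (-5)·9 = 1.
So u(t) = -5t² + 1, and u(4) = -79.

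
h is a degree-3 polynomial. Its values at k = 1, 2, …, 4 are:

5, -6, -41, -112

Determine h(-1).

Write h(k) = ak³ + bk² + ck + d; the 4 given values yield a linear system in the 4 coefficients.
Solving, h(k) = -2k³ + 3k + 4.
Then h(-1) = 3.

3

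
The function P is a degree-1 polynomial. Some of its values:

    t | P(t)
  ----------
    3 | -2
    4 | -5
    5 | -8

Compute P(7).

First differences: -3, -3.
Level-1 differences are constant, so P has degree 1.
Fitting a degree-1 polynomial gives P(t) = -3t + 7.
Then P(7) = -14.

-14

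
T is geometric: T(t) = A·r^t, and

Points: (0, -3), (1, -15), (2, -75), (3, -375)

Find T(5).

-9375

Consecutive ratio: -15/(-3) = 5, and -75/(-15) = 5, so r = 5.
Then A·5^0 = -3 gives A = -3, and T(t) = -3·5^t.
T(5) = -3·5^5 = -9375.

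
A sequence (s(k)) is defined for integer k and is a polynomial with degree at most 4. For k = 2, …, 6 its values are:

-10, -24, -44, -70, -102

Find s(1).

Write s(k) = ak^4 + bk³ + ck² + dk + e; the 5 given values yield a linear system in the 5 coefficients.
Solving, the top 2 coefficients vanish, and s(k) = -3k² + k.
Then s(1) = -2.

-2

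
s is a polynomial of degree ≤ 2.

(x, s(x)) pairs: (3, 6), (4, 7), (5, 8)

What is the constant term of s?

3

First differences: 1, 1.
Level-1 differences are constant, so s has degree 1.
Fitting a degree-1 polynomial gives s(x) = x + 3.
The constant term is s(0) = 3.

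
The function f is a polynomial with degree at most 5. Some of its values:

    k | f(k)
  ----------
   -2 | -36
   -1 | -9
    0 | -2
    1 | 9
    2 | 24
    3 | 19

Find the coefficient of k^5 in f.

0

First differences: 27, 7, 11, 15, -5. Second differences: -20, 4, 4, -20. Third differences: 24, 0, -24. Fourth differences: -24, -24.
Level-4 differences are constant, so f has degree 4.
Fitting a degree-4 polynomial gives f(k) = -k^4 + 2k³ + 3k² + 7k - 2.
The coefficient of k^5 is 0.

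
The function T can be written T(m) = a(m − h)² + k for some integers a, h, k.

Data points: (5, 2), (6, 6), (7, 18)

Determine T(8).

First differences 4, 12; second difference 8 = 2a, so a = 4.
Expanding, the m-coefficient is −2ah = -8h; matching it to the data gives h = 5, and then k = 2.
So T(m) = 4(m − 5)² + 2.
T(8) = 4·3² + 2 = 38.

38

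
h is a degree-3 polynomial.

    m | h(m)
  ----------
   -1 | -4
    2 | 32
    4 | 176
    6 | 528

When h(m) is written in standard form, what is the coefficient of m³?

2

Write h(m) = am³ + bm² + cm + d; the 4 given values yield a linear system in the 4 coefficients.
Solving, h(m) = 2m³ + 2m² + 4m.
The coefficient of m³ is 2.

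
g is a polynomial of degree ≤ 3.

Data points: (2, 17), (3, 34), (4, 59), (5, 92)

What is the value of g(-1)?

First differences: 17, 25, 33. Second differences: 8, 8.
Level-2 differences are constant, so g has degree 2.
Fitting a degree-2 polynomial gives g(n) = 4n² - 3n + 7.
Then g(-1) = 14.

14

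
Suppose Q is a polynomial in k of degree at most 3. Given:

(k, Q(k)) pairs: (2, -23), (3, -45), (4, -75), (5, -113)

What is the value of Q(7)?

First differences: -22, -30, -38. Second differences: -8, -8.
Level-2 differences are constant, so Q has degree 2.
Fitting a degree-2 polynomial gives Q(k) = -4k² - 2k - 3.
Then Q(7) = -213.

-213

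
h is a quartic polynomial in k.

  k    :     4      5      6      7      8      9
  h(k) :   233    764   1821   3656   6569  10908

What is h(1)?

-4

First differences: 531, 1057, 1835, 2913, 4339. Second differences: 526, 778, 1078, 1426. Third differences: 252, 300, 348. Fourth differences: 48, 48.
Level-4 differences are constant, so h has degree 4.
Fitting a degree-4 polynomial gives h(k) = 2k^4 - 2k³ - 9k² - 4k + 9.
Then h(1) = -4.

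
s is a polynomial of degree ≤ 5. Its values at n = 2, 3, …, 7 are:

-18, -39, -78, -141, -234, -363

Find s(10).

First differences: -21, -39, -63, -93, -129. Second differences: -18, -24, -30, -36. Third differences: -6, -6, -6.
Level-3 differences are constant, so s has degree 3.
Fitting a degree-3 polynomial gives s(n) = -n³ - 2n - 6.
Then s(10) = -1026.

-1026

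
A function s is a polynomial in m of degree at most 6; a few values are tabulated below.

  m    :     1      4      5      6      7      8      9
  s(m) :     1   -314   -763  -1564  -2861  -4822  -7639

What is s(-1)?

11

Write s(m) = am^6 + bm^5 + cm^4 + dm³ + em² + pm + q; the 7 given values yield a linear system in the 7 coefficients.
Solving, the top 2 coefficients vanish, and s(m) = -m^4 - 2m³ + 5m² - 3m + 2.
Then s(-1) = 11.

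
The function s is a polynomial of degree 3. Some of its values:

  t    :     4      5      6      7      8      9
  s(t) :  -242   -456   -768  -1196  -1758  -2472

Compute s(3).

First differences: -214, -312, -428, -562, -714. Second differences: -98, -116, -134, -152. Third differences: -18, -18, -18.
Level-3 differences are constant, so s has degree 3.
Fitting a degree-3 polynomial gives s(t) = -3t³ - 4t² + 5t - 6.
Then s(3) = -108.

-108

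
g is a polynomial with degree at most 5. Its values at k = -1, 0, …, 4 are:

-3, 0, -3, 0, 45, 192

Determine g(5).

525

Write g(k) = ak^5 + bk^4 + ck³ + dk² + ek + p; the 6 given values yield a linear system in the 6 coefficients.
Solving, the leading coefficient vanishes, and g(k) = k^4 - 4k².
Then g(5) = 525.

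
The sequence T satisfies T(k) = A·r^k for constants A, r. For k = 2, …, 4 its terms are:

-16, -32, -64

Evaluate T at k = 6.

-256

Consecutive ratio: -32/(-16) = 2, and -64/(-32) = 2, so r = 2.
Then A·2^2 = -16 gives A = -4, and T(k) = -4·2^k.
T(6) = -4·2^6 = -256.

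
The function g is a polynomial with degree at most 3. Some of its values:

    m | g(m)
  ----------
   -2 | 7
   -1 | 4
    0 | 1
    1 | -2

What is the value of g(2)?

First differences: -3, -3, -3.
Level-1 differences are constant, so g has degree 1.
Fitting a degree-1 polynomial gives g(m) = -3m + 1.
Then g(2) = -5.

-5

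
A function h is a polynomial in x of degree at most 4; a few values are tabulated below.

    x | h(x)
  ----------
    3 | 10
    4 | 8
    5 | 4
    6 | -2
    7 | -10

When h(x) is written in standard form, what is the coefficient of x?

First differences: -2, -4, -6, -8. Second differences: -2, -2, -2.
Level-2 differences are constant, so h has degree 2.
Fitting a degree-2 polynomial gives h(x) = -x² + 5x + 4.
The coefficient of x is 5.

5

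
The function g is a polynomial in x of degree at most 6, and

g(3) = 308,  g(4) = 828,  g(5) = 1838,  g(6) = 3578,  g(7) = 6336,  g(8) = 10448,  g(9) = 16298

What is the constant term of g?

8

First differences: 520, 1010, 1740, 2758, 4112, 5850. Second differences: 490, 730, 1018, 1354, 1738. Third differences: 240, 288, 336, 384. Fourth differences: 48, 48, 48.
Level-4 differences are constant, so g has degree 4.
Fitting a degree-4 polynomial gives g(x) = 2x^4 + 4x³ + 3x² + x + 8.
The constant term is g(0) = 8.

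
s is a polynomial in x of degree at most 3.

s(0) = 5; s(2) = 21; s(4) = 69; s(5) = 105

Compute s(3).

41

Write s(x) = ax³ + bx² + cx + d; the 4 given values yield a linear system in the 4 coefficients.
Solving, the leading coefficient vanishes, and s(x) = 4x² + 5.
Then s(3) = 41.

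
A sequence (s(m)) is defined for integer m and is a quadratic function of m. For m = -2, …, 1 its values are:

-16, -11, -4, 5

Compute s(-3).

Write s(m) = am² + bm + c; the 4 given values yield a linear system in the 3 coefficients.
Solving, s(m) = m² + 8m - 4.
Then s(-3) = -19.

-19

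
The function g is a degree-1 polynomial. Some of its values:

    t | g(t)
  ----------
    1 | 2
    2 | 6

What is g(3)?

Write g(t) = at + b; the 2 given values yield a linear system in the 2 coefficients.
Solving, g(t) = 4t - 2.
Then g(3) = 10.

10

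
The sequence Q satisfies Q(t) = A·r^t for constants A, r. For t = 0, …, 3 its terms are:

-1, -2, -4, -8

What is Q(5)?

Consecutive ratio: -2/(-1) = 2, and -4/(-2) = 2, so r = 2.
Then A·2^0 = -1 gives A = -1, and Q(t) = -1·2^t.
Q(5) = -1·2^5 = -32.

-32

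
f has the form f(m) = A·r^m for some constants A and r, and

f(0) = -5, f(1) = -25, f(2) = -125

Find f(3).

Consecutive ratio: -25/(-5) = 5, and -125/(-25) = 5, so r = 5.
Then A·5^0 = -5 gives A = -5, and f(m) = -5·5^m.
f(3) = -5·5^3 = -625.

-625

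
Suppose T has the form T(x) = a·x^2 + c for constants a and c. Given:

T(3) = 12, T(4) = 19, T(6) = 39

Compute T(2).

From T(3) = 12 and T(4) = 19: 9a + c = 12 and 16a + c = 19.
Subtracting: 7a = 7, so a = 1; then c = 12 − 1·9 = 3.
So T(x) = 1x² + 3, and T(2) = 7.

7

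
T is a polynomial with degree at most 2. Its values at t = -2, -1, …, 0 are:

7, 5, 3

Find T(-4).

First differences: -2, -2.
Level-1 differences are constant, so T has degree 1.
Fitting a degree-1 polynomial gives T(t) = -2t + 3.
Then T(-4) = 11.

11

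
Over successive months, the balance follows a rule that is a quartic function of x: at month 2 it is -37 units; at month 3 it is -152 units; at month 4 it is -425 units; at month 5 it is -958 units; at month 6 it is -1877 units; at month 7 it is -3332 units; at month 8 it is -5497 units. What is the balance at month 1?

-2

Write the value at x as Q(x).
Write Q(x) = ax^4 + bx³ + cx² + dx + e; the 7 given values yield a linear system in the 5 coefficients.
Solving, Q(x) = -x^4 - 3x³ + 3x² - 8x + 7.
Then Q(1) = -2.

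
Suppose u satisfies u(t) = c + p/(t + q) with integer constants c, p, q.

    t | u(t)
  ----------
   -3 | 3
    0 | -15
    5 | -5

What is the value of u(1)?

(u(t) − c)(t + q) = p for each data point; the three points give a linear system in c and q, then p follows.
Solving: c = -3, q = 1, p = -12, so u(t) = -3 − 12/(t + 1).
Then u(1) = -3 − 12/2 = -9.

-9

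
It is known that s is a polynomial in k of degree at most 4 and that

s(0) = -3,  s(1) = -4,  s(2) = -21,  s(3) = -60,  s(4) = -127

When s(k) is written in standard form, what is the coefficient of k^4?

Write s(k) = ak^4 + bk³ + ck² + dk + e; the 5 given values yield a linear system in the 5 coefficients.
Solving, the leading coefficient vanishes, and s(k) = -k³ - 5k² + 5k - 3.
The coefficient of k^4 is 0.

0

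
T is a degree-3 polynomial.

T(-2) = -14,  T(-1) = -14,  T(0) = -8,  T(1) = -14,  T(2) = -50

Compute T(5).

-518

Write T(n) = an³ + bn² + cn + d; the 5 given values yield a linear system in the 4 coefficients.
Solving, T(n) = -3n³ - 6n² + 3n - 8.
Then T(5) = -518.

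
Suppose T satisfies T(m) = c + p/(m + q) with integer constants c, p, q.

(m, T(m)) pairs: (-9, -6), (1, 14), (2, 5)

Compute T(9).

(T(m) − c)(m + q) = p for each data point; the three points give a linear system in c and q, then p follows.
Solving: c = -4, q = 0, p = 18, so T(m) = -4 + 18/(m + 0).
Then T(9) = -4 + 18/9 = -2.

-2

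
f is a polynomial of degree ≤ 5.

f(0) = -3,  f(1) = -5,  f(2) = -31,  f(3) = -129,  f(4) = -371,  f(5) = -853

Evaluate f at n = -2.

First differences: -2, -26, -98, -242, -482. Second differences: -24, -72, -144, -240. Third differences: -48, -72, -96. Fourth differences: -24, -24.
Level-4 differences are constant, so f has degree 4.
Fitting a degree-4 polynomial gives f(n) = -n^4 - 2n³ + n² - 3.
Then f(-2) = 1.

1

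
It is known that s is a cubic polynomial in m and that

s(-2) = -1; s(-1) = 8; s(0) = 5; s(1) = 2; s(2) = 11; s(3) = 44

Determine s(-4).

-103

First differences: 9, -3, -3, 9, 33. Second differences: -12, 0, 12, 24. Third differences: 12, 12, 12.
Level-3 differences are constant, so s has degree 3.
Fitting a degree-3 polynomial gives s(m) = 2m³ - 5m + 5.
Then s(-4) = -103.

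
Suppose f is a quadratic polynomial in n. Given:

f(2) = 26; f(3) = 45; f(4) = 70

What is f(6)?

Write f(n) = an² + bn + c; the 3 given values yield a linear system in the 3 coefficients.
Solving, f(n) = 3n² + 4n + 6.
Then f(6) = 138.

138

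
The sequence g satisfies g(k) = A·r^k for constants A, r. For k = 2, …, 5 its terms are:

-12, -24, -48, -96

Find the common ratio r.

Consecutive ratio: -24/(-12) = 2, and -48/(-24) = 2, so r = 2.
Then A·2^2 = -12 gives A = -3, and g(k) = -3·2^k.

2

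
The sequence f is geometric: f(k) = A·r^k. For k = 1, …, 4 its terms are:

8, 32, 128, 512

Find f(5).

2048

Consecutive ratio: 32/8 = 4, and 128/32 = 4, so r = 4.
Then A·4^1 = 8 gives A = 2, and f(k) = 2·4^k.
f(5) = 2·4^5 = 2048.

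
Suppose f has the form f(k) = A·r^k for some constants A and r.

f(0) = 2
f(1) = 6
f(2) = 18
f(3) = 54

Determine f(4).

Consecutive ratio: 6/2 = 3, and 18/6 = 3, so r = 3.
Then A·3^0 = 2 gives A = 2, and f(k) = 2·3^k.
f(4) = 2·3^4 = 162.

162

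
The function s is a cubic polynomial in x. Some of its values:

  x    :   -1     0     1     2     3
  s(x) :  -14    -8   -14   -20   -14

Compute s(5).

82

First differences: 6, -6, -6, 6. Second differences: -12, 0, 12. Third differences: 12, 12.
Level-3 differences are constant, so s has degree 3.
Fitting a degree-3 polynomial gives s(x) = 2x³ - 6x² - 2x - 8.
Then s(5) = 82.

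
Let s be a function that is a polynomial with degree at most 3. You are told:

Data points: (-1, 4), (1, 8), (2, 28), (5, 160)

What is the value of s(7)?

308

Write s(k) = ak³ + bk² + ck + d; the 4 given values yield a linear system in the 4 coefficients.
Solving, the leading coefficient vanishes, and s(k) = 6k² + 2k.
Then s(7) = 308.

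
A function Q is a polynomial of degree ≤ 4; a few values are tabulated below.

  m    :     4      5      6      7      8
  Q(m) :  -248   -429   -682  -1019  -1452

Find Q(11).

Write Q(m) = am^4 + bm³ + cm² + dm + e; the 5 given values yield a linear system in the 5 coefficients.
Solving, the leading coefficient vanishes, and Q(m) = -2m³ - 6m² - 5m - 4.
Then Q(11) = -3447.

-3447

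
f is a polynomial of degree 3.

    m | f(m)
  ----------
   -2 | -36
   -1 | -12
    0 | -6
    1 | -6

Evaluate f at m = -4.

Write f(m) = am³ + bm² + cm + d; the 4 given values yield a linear system in the 4 coefficients.
Solving, f(m) = 2m³ - 3m² + m - 6.
Then f(-4) = -186.

-186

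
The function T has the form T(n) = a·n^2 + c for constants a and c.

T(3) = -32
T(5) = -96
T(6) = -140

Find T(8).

From T(3) = -32 and T(5) = -96: 9a + c = -32 and 25a + c = -96.
Subtracting: 16a = -64, so a = -4; then c = -32 − (-4)·9 = 4.
So T(n) = -4n² + 4, and T(8) = -252.

-252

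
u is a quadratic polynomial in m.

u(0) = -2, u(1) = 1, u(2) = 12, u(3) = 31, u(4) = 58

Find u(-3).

37

Write u(m) = am² + bm + c; the 5 given values yield a linear system in the 3 coefficients.
Solving, u(m) = 4m² - m - 2.
Then u(-3) = 37.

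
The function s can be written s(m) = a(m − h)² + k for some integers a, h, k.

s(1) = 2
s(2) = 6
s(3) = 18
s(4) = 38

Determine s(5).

66

First differences 4, 12, 20; second difference 8 = 2a, so a = 4.
Expanding, the m-coefficient is −2ah = -8h; matching it to the data gives h = 1, and then k = 2.
So s(m) = 4(m − 1)² + 2.
s(5) = 4·4² + 2 = 66.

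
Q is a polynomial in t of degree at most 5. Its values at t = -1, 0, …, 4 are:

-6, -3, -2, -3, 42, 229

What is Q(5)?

702

First differences: 3, 1, -1, 45, 187. Second differences: -2, -2, 46, 142. Third differences: 0, 48, 96. Fourth differences: 48, 48.
Level-4 differences are constant, so Q has degree 4.
Fitting a degree-4 polynomial gives Q(t) = 2t^4 - 4t³ - 3t² + 6t - 3.
Then Q(5) = 702.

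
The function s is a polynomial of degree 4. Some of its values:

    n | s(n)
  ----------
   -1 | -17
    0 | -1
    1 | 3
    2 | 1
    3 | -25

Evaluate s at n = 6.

Write s(n) = an^4 + bn³ + cn² + dn + e; the 5 given values yield a linear system in the 5 coefficients.
Solving, s(n) = -n^4 + 3n³ - 5n² + 7n - 1.
Then s(6) = -787.

-787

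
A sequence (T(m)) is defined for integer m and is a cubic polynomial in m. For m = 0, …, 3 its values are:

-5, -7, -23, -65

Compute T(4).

-145

Write T(m) = am³ + bm² + cm + d; the 4 given values yield a linear system in the 4 coefficients.
Solving, T(m) = -2m³ - m² + m - 5.
Then T(4) = -145.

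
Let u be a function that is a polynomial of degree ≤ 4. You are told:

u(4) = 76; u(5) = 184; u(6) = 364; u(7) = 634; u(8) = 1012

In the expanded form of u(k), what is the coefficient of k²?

-9

Write u(k) = ak^4 + bk³ + ck² + dk + e; the 5 given values yield a linear system in the 5 coefficients.
Solving, the leading coefficient vanishes, and u(k) = 3k³ - 9k² + 6k + 4.
The coefficient of k² is -9.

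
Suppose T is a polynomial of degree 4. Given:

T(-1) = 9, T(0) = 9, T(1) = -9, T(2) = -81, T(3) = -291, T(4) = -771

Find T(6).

-3309

First differences: 0, -18, -72, -210, -480. Second differences: -18, -54, -138, -270. Third differences: -36, -84, -132. Fourth differences: -48, -48.
Level-4 differences are constant, so T has degree 4.
Fitting a degree-4 polynomial gives T(n) = -2n^4 - 2n³ - 7n² - 7n + 9.
Then T(6) = -3309.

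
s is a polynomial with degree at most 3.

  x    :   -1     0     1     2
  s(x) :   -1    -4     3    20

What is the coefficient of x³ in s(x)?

Write s(x) = ax³ + bx² + cx + d; the 4 given values yield a linear system in the 4 coefficients.
Solving, the leading coefficient vanishes, and s(x) = 5x² + 2x - 4.
The coefficient of x³ is 0.

0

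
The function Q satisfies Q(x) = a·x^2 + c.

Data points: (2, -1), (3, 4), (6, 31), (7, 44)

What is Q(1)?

From Q(2) = -1 and Q(3) = 4: 4a + c = -1 and 9a + c = 4.
Subtracting: 5a = 5, so a = 1; then c = -1 − 1·4 = -5.
So Q(x) = 1x² − 5, and Q(1) = -4.

-4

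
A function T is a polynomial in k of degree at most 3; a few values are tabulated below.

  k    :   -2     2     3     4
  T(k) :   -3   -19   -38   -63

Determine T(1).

-6

Write T(k) = ak³ + bk² + ck + d; the 4 given values yield a linear system in the 4 coefficients.
Solving, the leading coefficient vanishes, and T(k) = -3k² - 4k + 1.
Then T(1) = -6.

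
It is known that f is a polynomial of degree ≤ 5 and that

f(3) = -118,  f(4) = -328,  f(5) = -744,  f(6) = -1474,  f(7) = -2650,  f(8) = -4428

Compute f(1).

-4

First differences: -210, -416, -730, -1176, -1778. Second differences: -206, -314, -446, -602. Third differences: -108, -132, -156. Fourth differences: -24, -24.
Level-4 differences are constant, so f has degree 4.
Fitting a degree-4 polynomial gives f(m) = -m^4 - 6m² + 7m - 4.
Then f(1) = -4.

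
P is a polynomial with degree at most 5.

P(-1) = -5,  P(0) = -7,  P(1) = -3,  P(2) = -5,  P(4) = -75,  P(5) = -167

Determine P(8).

Write P(t) = at^5 + bt^4 + ct³ + dt² + et + p; the 6 given values yield a linear system in the 6 coefficients.
Solving, the top 2 coefficients vanish, and P(t) = -2t³ + 3t² + 3t - 7.
Then P(8) = -815.

-815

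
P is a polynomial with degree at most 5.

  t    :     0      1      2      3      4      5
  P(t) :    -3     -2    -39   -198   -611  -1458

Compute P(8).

-9123

First differences: 1, -37, -159, -413, -847. Second differences: -38, -122, -254, -434. Third differences: -84, -132, -180. Fourth differences: -48, -48.
Level-4 differences are constant, so P has degree 4.
Fitting a degree-4 polynomial gives P(t) = -2t^4 - 2t³ + t² + 4t - 3.
Then P(8) = -9123.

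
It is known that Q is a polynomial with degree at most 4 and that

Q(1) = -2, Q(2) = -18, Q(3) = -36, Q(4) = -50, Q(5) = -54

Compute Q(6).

First differences: -16, -18, -14, -4. Second differences: -2, 4, 10. Third differences: 6, 6.
Level-3 differences are constant, so Q has degree 3.
Fitting a degree-3 polynomial gives Q(n) = n³ - 7n² - 2n + 6.
Then Q(6) = -42.

-42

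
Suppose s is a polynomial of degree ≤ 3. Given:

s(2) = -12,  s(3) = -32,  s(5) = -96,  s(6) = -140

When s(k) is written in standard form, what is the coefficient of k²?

Write s(k) = ak³ + bk² + ck + d; the 4 given values yield a linear system in the 4 coefficients.
Solving, the leading coefficient vanishes, and s(k) = -4k² + 4.
The coefficient of k² is -4.

-4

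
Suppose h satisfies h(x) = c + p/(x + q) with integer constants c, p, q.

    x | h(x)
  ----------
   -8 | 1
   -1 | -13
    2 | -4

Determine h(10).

-2

(h(x) − c)(x + q) = p for each data point; the three points give a linear system in c and q, then p follows.
Solving: c = -1, q = 2, p = -12, so h(x) = -1 − 12/(x + 2).
Then h(10) = -1 − 12/12 = -2.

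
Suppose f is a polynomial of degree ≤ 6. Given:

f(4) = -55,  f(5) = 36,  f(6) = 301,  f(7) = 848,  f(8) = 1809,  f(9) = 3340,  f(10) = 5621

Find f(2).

-27

First differences: 91, 265, 547, 961, 1531, 2281. Second differences: 174, 282, 414, 570, 750. Third differences: 108, 132, 156, 180. Fourth differences: 24, 24, 24.
Level-4 differences are constant, so f has degree 4.
Fitting a degree-4 polynomial gives f(n) = n^4 - 4n³ - 4n² + 2n + 1.
Then f(2) = -27.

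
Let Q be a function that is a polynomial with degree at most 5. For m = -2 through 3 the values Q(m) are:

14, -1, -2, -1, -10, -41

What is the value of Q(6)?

-386

Write Q(m) = am^5 + bm^4 + cm³ + dm² + em + p; the 6 given values yield a linear system in the 6 coefficients.
Solving, the top 2 coefficients vanish, and Q(m) = -2m³ + m² + 2m - 2.
Then Q(6) = -386.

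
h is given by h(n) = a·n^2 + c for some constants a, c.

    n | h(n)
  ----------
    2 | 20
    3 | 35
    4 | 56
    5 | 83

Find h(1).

From h(2) = 20 and h(3) = 35: 4a + c = 20 and 9a + c = 35.
Subtracting: 5a = 15, so a = 3; then c = 20 − 3·4 = 8.
So h(n) = 3n² + 8, and h(1) = 11.

11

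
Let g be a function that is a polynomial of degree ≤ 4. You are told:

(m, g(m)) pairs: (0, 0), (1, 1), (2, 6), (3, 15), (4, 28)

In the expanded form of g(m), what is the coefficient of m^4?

0

First differences: 1, 5, 9, 13. Second differences: 4, 4, 4.
Level-2 differences are constant, so g has degree 2.
Fitting a degree-2 polynomial gives g(m) = 2m² - m.
The coefficient of m^4 is 0.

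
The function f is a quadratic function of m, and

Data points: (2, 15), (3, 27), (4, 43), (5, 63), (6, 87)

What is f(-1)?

First differences: 12, 16, 20, 24. Second differences: 4, 4, 4.
Level-2 differences are constant, so f has degree 2.
Fitting a degree-2 polynomial gives f(m) = 2m² + 2m + 3.
Then f(-1) = 3.

3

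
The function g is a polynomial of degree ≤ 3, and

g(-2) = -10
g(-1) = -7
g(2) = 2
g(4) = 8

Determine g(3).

5

Write g(t) = at³ + bt² + ct + d; the 4 given values yield a linear system in the 4 coefficients.
Solving, the top 2 coefficients vanish, and g(t) = 3t - 4.
Then g(3) = 5.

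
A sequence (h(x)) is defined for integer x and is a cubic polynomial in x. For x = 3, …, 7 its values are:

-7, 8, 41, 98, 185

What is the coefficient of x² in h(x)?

First differences: 15, 33, 57, 87. Second differences: 18, 24, 30. Third differences: 6, 6.
Level-3 differences are constant, so h has degree 3.
Fitting a degree-3 polynomial gives h(x) = x³ - 3x² - x - 4.
The coefficient of x² is -3.

-3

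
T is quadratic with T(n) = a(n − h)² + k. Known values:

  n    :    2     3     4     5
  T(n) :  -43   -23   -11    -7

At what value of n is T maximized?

5

First differences 20, 12, 4; second difference -8 = 2a, so a = -4.
Expanding, the n-coefficient is −2ah = 8h; matching it to the data gives h = 5, and then k = -7.
So T(n) = -4(n − 5)² − 7.
Hence h = 5.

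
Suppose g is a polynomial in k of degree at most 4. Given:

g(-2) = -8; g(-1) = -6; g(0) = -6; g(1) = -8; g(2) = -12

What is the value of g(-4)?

First differences: 2, 0, -2, -4. Second differences: -2, -2, -2.
Level-2 differences are constant, so g has degree 2.
Fitting a degree-2 polynomial gives g(k) = -k² - k - 6.
Then g(-4) = -18.

-18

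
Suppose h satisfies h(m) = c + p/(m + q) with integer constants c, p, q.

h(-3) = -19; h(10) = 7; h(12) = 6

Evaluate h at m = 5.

13

(h(m) − c)(m + q) = p for each data point; the three points give a linear system in c and q, then p follows.
Solving: c = 1, q = 0, p = 60, so h(m) = 1 + 60/(m + 0).
Then h(5) = 1 + 60/5 = 13.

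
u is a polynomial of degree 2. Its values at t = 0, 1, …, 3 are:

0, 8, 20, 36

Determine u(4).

First differences: 8, 12, 16. Second differences: 4, 4.
Level-2 differences are constant, so u has degree 2.
Extending the table by one column gives the next first difference 20, so u(4) = 36 + 20 = 56.

56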